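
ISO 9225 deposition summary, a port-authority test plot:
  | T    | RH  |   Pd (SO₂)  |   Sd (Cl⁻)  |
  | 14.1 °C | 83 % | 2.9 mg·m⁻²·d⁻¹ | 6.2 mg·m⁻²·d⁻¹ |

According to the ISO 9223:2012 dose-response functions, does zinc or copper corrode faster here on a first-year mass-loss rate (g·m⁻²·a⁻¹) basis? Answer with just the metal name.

zinc: f(T) = -0.071·(T−10) [T>10 °C] = -0.2911
  SO₂ term: 0.0129·2.9^0.44·exp(0.046·83-0.2911) = 0.7011
  Sd branch = 0.0175·Sd^0.57·e^(0.008·RH+0.085·T) = 0.3188 μm/a
  r_corr = 0.7011 + 0.3188 = 1.02 μm/a
  mass loss = 1.02 μm/a × 7.14 g/cm³ = 7.282 g·m⁻²·a⁻¹
copper: temperature factor f = -0.080·(4.1) = -0.3280
  Pd branch = 0.0053·Pd^0.26·e^(0.059·RH+f) = 0.6742 μm/a
  Cl⁻ term: 0.01025·6.2^0.27·exp(0.036·83+0.049·14.1) = 0.6643
  r_corr = 0.6742 + 0.6643 = 1.339 μm/a
  mass loss = 1.339 μm/a × 8.96 g/cm³ = 11.99 g·m⁻²·a⁻¹
Ordering by g·m⁻²·a⁻¹: copper (12) > zinc (7.28)

copper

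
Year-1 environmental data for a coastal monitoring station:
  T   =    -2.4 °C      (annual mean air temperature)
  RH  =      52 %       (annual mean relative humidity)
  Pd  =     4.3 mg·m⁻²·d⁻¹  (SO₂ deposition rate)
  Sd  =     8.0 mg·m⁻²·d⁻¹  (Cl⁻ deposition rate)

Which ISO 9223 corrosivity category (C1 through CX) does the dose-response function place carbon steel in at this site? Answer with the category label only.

C2

carbon steel: temperature factor f = +0.150·(-12.4) = -1.8600
  SO₂ term: 1.77·4.3^0.52·exp(0.02·52-1.8600) = 1.664
  Cl⁻ term: 0.102·8.0^0.62·exp(0.033·52+0.04·-2.4) = 1.871
  sum: 1.664 + 1.871 → r_corr = 3.535 μm/a
3.54 μm/a falls in (1.3, 25] for carbon steel → category C2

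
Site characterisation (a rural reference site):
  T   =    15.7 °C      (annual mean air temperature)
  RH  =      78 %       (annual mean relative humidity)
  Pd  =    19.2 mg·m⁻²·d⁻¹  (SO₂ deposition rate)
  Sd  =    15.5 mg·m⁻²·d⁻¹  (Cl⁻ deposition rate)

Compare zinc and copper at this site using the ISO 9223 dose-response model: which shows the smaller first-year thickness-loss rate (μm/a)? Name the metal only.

copper

zinc: T>10 °C ⇒ hinge -0.071·(15.7−10) = -0.4047
  sulphur-dioxide contribution → 1.142 μm/a
  chloride contribution → 0.5917 μm/a
  ⇒ r_corr(zinc) = 1.734 μm/a
copper: T>10 °C ⇒ hinge -0.080·(15.7−10) = -0.4560
  sulphur-dioxide contribution → 0.722 μm/a
  chloride contribution → 0.7686 μm/a
  total first-year rate 1.491 μm/a
Ordering by μm/a: zinc (1.73) > copper (1.49)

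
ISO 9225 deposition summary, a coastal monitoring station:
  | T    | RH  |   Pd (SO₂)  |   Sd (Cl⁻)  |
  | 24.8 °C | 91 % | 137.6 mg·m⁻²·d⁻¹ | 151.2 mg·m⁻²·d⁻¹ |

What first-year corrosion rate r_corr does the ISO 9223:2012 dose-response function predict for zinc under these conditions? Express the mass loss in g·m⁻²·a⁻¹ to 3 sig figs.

zinc: T>10 °C ⇒ hinge -0.071·(24.8−10) = -1.0508
  sulphur-dioxide contribution → 2.589 μm/a
  chloride contribution → 5.212 μm/a
  ⇒ r_corr(zinc) = 7.802 μm/a
Convert to mass loss: 7.802 μm/a × 7.14 g/cm³ = 55.7 g·m⁻²·a⁻¹

r_corr = 55.7 g·m⁻²·a⁻¹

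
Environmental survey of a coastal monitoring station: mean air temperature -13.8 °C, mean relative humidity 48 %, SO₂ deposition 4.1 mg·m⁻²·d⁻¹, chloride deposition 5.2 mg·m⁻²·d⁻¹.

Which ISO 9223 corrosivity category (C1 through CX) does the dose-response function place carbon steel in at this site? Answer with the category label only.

carbon steel: T≤10 °C ⇒ hinge +0.150·(-13.8−10) = -3.5700
  Pd branch = 1.77·Pd^0.52·e^(0.02·RH+f) = 0.2711 μm/a
  Sd branch = 0.102·Sd^0.62·e^(0.033·RH+0.04·T) = 0.7956 μm/a
  sum: 0.2711 + 0.7956 → r_corr = 1.067 μm/a
ISO 9223 Table 2 (carbon steel): 0 < 1.07 ≤ 1.3 μm/a ⇒ C1

C1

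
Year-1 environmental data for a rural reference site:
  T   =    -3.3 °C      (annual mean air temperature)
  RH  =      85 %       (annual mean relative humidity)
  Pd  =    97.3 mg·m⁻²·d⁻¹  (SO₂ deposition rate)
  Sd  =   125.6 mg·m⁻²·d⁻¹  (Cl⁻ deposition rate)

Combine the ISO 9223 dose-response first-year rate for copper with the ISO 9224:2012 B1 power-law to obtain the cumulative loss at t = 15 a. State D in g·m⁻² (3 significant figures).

D(15) = 64.2 g·m⁻²

copper: temperature factor f = +0.126·(-13.3) = -1.6758
  Pd branch = 0.0053·Pd^0.26·e^(0.059·RH+f) = 0.4913 μm/a
  Sd branch = 0.01025·Sd^0.27·e^(0.036·RH+0.049·T) = 0.6858 μm/a
  r_corr = 0.4913 + 0.6858 = 1.177 μm/a
Power-law: D(15) = r_corr · 15^0.667
  D(15) = 1.177 × 15^0.667 = 1.177 × 6.088 = 7.166 μm
  Mass loss = 7.166 μm × 8.96 g/cm³ = 64.21 g·m⁻²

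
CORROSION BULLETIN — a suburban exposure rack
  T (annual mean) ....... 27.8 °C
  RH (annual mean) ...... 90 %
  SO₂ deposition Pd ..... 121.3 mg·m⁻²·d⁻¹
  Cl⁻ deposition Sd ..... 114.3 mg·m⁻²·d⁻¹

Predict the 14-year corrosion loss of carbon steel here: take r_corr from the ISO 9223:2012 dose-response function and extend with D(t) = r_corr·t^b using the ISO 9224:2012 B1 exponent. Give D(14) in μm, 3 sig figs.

carbon steel: T>10 °C ⇒ hinge -0.054·(27.8−10) = -0.9612
  SO₂ term: 1.77·121.3^0.52·exp(0.02·90-0.9612) = 49.64
  Sd branch = 0.102·Sd^0.62·e^(0.033·RH+0.04·T) = 114.1 μm/a
  r_corr = 49.64 + 114.1 = 163.8 μm/a
Power-law: D(14) = r_corr · 14^0.523
  D(14) = 163.8 × 14^0.523 = 163.8 × 3.976 = 651.1 μm

D(14) = 651 μm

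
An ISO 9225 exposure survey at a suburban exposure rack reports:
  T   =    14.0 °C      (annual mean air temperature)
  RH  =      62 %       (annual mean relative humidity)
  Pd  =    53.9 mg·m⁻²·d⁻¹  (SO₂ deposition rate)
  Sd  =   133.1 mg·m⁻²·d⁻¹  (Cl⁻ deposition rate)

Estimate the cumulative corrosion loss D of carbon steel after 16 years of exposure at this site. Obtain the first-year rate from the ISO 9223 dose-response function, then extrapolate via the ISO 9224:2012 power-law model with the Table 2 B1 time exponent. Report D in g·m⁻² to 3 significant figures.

D(16) = 2.27e+03 g·m⁻²

carbon steel: f(T) = -0.054·(T−10) [T>10 °C] = -0.2160
  Pd branch = 1.77·Pd^0.52·e^(0.02·RH+f) = 39.18 μm/a
  Cl⁻ term: 0.102·133.1^0.62·exp(0.033·62+0.04·14.0) = 28.67
  r_corr = 39.18 + 28.67 = 67.85 μm/a
ISO 9224: D(t) = r_corr · t^b with b = 0.523 (carbon steel, B1)
  D(16) = 67.85 × 16^0.523 = 67.85 × 4.263 = 289.3 μm
  Mass loss = 289.3 μm × 7.85 g/cm³ = 2271 g·m⁻²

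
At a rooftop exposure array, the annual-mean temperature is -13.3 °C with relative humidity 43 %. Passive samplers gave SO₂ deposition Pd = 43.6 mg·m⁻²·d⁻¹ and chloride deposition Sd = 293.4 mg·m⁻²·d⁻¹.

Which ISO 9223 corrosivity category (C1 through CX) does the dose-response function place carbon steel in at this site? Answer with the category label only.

C2

carbon steel: temperature factor f = +0.150·(-23.3) = -3.4950
  sulphur-dioxide contribution → 0.9039 μm/a
  chloride contribution → 8.388 μm/a
  ⇒ r_corr(carbon steel) = 9.292 μm/a
9.29 μm/a falls in (1.3, 25] for carbon steel → category C2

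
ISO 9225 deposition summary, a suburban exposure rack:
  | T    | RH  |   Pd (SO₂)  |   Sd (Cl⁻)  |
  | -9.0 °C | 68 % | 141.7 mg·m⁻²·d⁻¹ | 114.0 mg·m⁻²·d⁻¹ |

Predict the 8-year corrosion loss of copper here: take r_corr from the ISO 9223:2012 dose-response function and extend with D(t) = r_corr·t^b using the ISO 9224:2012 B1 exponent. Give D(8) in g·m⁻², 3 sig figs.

D(8) = 13.3 g·m⁻²

copper: temperature factor f = +0.126·(-19.0) = -2.3940
  sulphur-dioxide contribution → 0.0969 μm/a
  chloride contribution → 0.274 μm/a
  total first-year rate 0.3709 μm/a
Power-law: D(8) = r_corr · 8^0.667
  D(8) = 0.3709 × 8^0.667 = 0.3709 × 4.003 = 1.485 μm
  Mass loss = 1.485 μm × 8.96 g/cm³ = 13.3 g·m⁻²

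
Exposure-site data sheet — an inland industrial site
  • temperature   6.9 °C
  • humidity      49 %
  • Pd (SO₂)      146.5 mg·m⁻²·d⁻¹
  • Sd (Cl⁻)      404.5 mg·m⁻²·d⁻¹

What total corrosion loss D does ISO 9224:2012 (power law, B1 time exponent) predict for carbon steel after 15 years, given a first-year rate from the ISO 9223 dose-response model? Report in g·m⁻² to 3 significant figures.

D(15) = 2.19e+03 g·m⁻²

carbon steel: T≤10 °C ⇒ hinge +0.150·(6.9−10) = -0.4650
  Pd branch = 1.77·Pd^0.52·e^(0.02·RH+f) = 39.62 μm/a
  Sd branch = 0.102·Sd^0.62·e^(0.033·RH+0.04·T) = 27.99 μm/a
  sum: 39.62 + 27.99 → r_corr = 67.61 μm/a
Long-term exponent b (ISO 9224 Table 2, B1) = 0.523
  D(15) = 67.61 × 15^0.523 = 67.61 × 4.122 = 278.7 μm
  Mass loss = 278.7 μm × 7.85 g/cm³ = 2188 g·m⁻²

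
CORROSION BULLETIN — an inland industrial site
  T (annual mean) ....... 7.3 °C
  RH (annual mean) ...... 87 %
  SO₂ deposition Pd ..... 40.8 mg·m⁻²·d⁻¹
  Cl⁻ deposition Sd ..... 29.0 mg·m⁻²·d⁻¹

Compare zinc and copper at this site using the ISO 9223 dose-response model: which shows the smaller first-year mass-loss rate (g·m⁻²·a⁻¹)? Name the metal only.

zinc: f(T) = +0.038·(T−10) [T≤10 °C] = -0.1026
  SO₂ term: 0.0129·40.8^0.44·exp(0.046·87-0.1026) = 3.257
  Cl⁻ term: 0.0175·29.0^0.57·exp(0.008·87+0.085·7.3) = 0.445
  sum: 3.257 + 0.445 → r_corr = 3.702 μm/a
  mass loss = 3.702 μm/a × 7.14 g/cm³ = 26.43 g·m⁻²·a⁻¹
copper: f(T) = +0.126·(T−10) [T≤10 °C] = -0.3402
  Pd branch = 0.0053·Pd^0.26·e^(0.059·RH+f) = 1.677 μm/a
  Sd branch = 0.01025·Sd^0.27·e^(0.036·RH+0.049·T) = 0.8339 μm/a
  r_corr = 1.677 + 0.8339 = 2.511 μm/a
  mass loss = 2.511 μm/a × 8.96 g/cm³ = 22.5 g·m⁻²·a⁻¹
Ordering by g·m⁻²·a⁻¹: zinc (26.4) > copper (22.5)

copper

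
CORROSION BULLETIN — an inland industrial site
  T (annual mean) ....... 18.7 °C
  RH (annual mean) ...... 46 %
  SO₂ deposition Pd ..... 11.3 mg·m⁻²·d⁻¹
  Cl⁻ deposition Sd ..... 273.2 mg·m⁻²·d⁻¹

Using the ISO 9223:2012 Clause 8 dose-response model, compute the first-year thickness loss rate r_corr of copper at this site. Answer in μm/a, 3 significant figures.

r_corr = 0.685 μm/a

copper: f(T) = -0.080·(T−10) [T>10 °C] = -0.6960
  Pd branch = 0.0053·Pd^0.26·e^(0.059·RH+f) = 0.0749 μm/a
  Sd branch = 0.01025·Sd^0.27·e^(0.036·RH+0.049·T) = 0.6105 μm/a
  r_corr = 0.0749 + 0.6105 = 0.6854 μm/a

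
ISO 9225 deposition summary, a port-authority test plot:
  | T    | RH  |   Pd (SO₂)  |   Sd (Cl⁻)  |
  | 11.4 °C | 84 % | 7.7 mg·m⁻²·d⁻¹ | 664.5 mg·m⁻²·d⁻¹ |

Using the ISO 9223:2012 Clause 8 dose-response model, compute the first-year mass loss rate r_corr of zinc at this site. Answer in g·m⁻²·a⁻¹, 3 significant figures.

zinc: f(T) = -0.071·(T−10) [T>10 °C] = -0.0994
  SO₂ term: 0.0129·7.7^0.44·exp(0.046·84-0.0994) = 1.366
  Sd branch = 0.0175·Sd^0.57·e^(0.008·RH+0.085·T) = 3.669 μm/a
  sum: 1.366 + 3.669 → r_corr = 5.035 μm/a
Convert to mass loss: 5.035 μm/a × 7.14 g/cm³ = 35.95 g·m⁻²·a⁻¹

r_corr = 36.0 g·m⁻²·a⁻¹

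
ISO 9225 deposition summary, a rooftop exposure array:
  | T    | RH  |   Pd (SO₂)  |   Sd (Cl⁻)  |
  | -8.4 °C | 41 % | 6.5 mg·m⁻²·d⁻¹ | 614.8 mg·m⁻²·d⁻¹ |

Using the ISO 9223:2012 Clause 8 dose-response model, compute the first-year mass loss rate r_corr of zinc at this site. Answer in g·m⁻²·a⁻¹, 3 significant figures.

r_corr = 3.99 g·m⁻²·a⁻¹

zinc: T≤10 °C ⇒ hinge +0.038·(-8.4−10) = -0.6992
  Pd branch = 0.0129·Pd^0.44·e^(0.046·RH+f) = 0.09631 μm/a
  Sd branch = 0.0175·Sd^0.57·e^(0.008·RH+0.085·T) = 0.4624 μm/a
  r_corr = 0.09631 + 0.4624 = 0.5587 μm/a
Convert to mass loss: 0.5587 μm/a × 7.14 g/cm³ = 3.989 g·m⁻²·a⁻¹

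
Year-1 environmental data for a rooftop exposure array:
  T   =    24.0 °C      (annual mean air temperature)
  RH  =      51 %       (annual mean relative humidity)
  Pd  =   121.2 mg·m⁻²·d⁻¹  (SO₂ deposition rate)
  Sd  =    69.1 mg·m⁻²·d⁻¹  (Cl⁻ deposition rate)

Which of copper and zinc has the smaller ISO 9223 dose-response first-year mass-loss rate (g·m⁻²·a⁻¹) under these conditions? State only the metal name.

copper

copper: temperature factor f = -0.080·(14.0) = -1.1200
  Pd branch = 0.0053·Pd^0.26·e^(0.059·RH+f) = 0.122 μm/a
  Sd branch = 0.01025·Sd^0.27·e^(0.036·RH+0.049·T) = 0.6538 μm/a
  r_corr = 0.122 + 0.6538 = 0.7759 μm/a
  mass loss = 0.7759 μm/a × 8.96 g/cm³ = 6.952 g·m⁻²·a⁻¹
zinc: T>10 °C ⇒ hinge -0.071·(24.0−10) = -0.9940
  Pd branch = 0.0129·Pd^0.44·e^(0.046·RH+f) = 0.4116 μm/a
  Sd branch = 0.0175·Sd^0.57·e^(0.008·RH+0.085·T) = 2.263 μm/a
  r_corr = 0.4116 + 2.263 = 2.675 μm/a
  mass loss = 2.675 μm/a × 7.14 g/cm³ = 19.1 g·m⁻²·a⁻¹
Ordering by g·m⁻²·a⁻¹: zinc (19.1) > copper (6.95)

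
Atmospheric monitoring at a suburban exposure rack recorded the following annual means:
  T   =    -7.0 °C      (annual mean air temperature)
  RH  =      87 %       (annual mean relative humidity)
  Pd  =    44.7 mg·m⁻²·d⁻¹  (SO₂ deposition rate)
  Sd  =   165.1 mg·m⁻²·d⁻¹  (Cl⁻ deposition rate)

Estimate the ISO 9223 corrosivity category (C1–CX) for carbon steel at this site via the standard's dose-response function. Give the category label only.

C3

carbon steel: T≤10 °C ⇒ hinge +0.150·(-7.0−10) = -2.5500
  SO₂ term: 1.77·44.7^0.52·exp(0.02·87-2.5500) = 5.68
  Sd branch = 0.102·Sd^0.62·e^(0.033·RH+0.04·T) = 32.27 μm/a
  r_corr = 5.68 + 32.27 = 37.95 μm/a
ISO 9223 Table 2 (carbon steel): 25 < 38 ≤ 50 μm/a ⇒ C3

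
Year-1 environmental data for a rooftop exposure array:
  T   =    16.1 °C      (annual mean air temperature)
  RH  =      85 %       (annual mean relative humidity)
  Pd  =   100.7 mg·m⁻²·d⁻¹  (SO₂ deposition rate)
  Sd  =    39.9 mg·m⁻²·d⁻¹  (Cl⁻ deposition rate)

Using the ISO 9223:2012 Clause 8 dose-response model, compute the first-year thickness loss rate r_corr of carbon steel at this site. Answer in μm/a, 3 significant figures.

carbon steel: temperature factor f = -0.054·(6.1) = -0.3294
  Pd branch = 1.77·Pd^0.52·e^(0.02·RH+f) = 76.7 μm/a
  Cl⁻ term: 0.102·39.9^0.62·exp(0.033·85+0.04·16.1) = 31.56
  sum: 76.7 + 31.56 → r_corr = 108.3 μm/a

r_corr = 108 μm/a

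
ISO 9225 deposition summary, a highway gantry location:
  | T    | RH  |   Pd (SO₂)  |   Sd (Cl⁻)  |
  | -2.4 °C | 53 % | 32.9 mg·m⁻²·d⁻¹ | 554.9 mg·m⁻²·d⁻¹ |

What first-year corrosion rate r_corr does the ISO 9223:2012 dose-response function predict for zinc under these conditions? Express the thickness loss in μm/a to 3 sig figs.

zinc: T≤10 °C ⇒ hinge +0.038·(-2.4−10) = -0.4712
  Pd branch = 0.0129·Pd^0.44·e^(0.046·RH+f) = 0.4289 μm/a
  Sd branch = 0.0175·Sd^0.57·e^(0.008·RH+0.085·T) = 0.7994 μm/a
  r_corr = 0.4289 + 0.7994 = 1.228 μm/a

r_corr = 1.23 μm/a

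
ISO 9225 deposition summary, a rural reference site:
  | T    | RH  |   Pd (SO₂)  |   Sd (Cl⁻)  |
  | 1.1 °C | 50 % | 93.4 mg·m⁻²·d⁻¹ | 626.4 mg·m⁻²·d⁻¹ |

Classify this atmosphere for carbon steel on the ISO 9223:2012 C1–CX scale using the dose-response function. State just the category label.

carbon steel: f(T) = +0.150·(T−10) [T≤10 °C] = -1.3350
  sulphur-dioxide contribution → 13.4 μm/a
  chloride contribution → 30.08 μm/a
  total first-year rate 43.48 μm/a
Category bounds: 25…50 μm/a bracket r_corr ⇒ C3

C3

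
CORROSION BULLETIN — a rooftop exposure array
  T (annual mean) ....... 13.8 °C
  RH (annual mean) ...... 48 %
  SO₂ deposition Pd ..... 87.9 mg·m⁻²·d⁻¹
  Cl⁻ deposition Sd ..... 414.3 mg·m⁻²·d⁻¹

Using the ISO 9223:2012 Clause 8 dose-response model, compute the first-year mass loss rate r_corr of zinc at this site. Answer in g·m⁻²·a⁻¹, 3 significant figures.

r_corr = 23.0 g·m⁻²·a⁻¹

zinc: f(T) = -0.071·(T−10) [T>10 °C] = -0.2698
  sulphur-dioxide contribution → 0.6422 μm/a
  chloride contribution → 2.577 μm/a
  ⇒ r_corr(zinc) = 3.219 μm/a
Convert to mass loss: 3.219 μm/a × 7.14 g/cm³ = 22.98 g·m⁻²·a⁻¹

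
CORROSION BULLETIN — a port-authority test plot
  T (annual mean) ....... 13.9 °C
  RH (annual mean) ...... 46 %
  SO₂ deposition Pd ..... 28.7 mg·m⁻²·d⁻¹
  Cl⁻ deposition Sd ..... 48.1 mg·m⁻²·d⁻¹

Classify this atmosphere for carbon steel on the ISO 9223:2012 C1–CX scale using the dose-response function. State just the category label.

C3

carbon steel: temperature factor f = -0.054·(3.9) = -0.2106
  Pd branch = 1.77·Pd^0.52·e^(0.02·RH+f) = 20.61 μm/a
  Cl⁻ term: 0.102·48.1^0.62·exp(0.033·46+0.04·13.9) = 8.959
  r_corr = 20.61 + 8.959 = 29.57 μm/a
Category bounds: 25…50 μm/a bracket r_corr ⇒ C3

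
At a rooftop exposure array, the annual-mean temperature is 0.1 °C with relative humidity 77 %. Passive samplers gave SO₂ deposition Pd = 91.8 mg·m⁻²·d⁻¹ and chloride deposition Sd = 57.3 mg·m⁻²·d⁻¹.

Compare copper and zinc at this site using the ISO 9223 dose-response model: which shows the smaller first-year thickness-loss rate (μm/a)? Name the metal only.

copper

copper: f(T) = +0.126·(T−10) [T≤10 °C] = -1.2474
  SO₂ term: 0.0053·91.8^0.26·exp(0.059·77-1.2474) = 0.4633
  Sd branch = 0.01025·Sd^0.27·e^(0.036·RH+0.049·T) = 0.4914 μm/a
  sum: 0.4633 + 0.4914 → r_corr = 0.9547 μm/a
zinc: f(T) = +0.038·(T−10) [T≤10 °C] = -0.3762
  SO₂ term: 0.0129·91.8^0.44·exp(0.046·77-0.3762) = 2.234
  Cl⁻ term: 0.0175·57.3^0.57·exp(0.008·77+0.085·0.1) = 0.3284
  r_corr = 2.234 + 0.3284 = 2.563 μm/a
Ordering by μm/a: zinc (2.56) > copper (0.955)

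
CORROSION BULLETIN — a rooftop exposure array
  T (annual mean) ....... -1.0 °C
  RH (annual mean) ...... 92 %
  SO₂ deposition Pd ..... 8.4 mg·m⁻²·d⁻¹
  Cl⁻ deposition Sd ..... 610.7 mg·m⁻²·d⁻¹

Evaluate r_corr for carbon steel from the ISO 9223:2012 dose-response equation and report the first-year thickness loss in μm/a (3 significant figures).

r_corr = 115 μm/a

carbon steel: f(T) = +0.150·(T−10) [T≤10 °C] = -1.6500
  Pd branch = 1.77·Pd^0.52·e^(0.02·RH+f) = 6.473 μm/a
  Sd branch = 0.102·Sd^0.62·e^(0.033·RH+0.04·T) = 108.9 μm/a
  sum: 6.473 + 108.9 → r_corr = 115.4 μm/a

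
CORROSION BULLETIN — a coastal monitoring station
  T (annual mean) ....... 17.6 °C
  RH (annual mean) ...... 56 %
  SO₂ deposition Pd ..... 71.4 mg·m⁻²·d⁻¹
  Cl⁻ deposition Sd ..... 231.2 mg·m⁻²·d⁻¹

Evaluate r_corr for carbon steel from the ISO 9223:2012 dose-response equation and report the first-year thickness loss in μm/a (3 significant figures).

carbon steel: T>10 °C ⇒ hinge -0.054·(17.6−10) = -0.4104
  sulphur-dioxide contribution → 33.12 μm/a
  chloride contribution → 38.25 μm/a
  total first-year rate 71.37 μm/a

r_corr = 71.4 μm/a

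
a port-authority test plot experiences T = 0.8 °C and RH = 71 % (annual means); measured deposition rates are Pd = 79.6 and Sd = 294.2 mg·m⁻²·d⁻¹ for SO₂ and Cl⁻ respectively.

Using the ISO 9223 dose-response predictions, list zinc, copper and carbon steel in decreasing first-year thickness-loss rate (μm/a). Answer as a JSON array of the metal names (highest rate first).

["carbon steel", "zinc", "copper"]

zinc: T≤10 °C ⇒ hinge +0.038·(0.8−10) = -0.3496
  sulphur-dioxide contribution → 1.635 μm/a
  chloride contribution → 0.8441 μm/a
  ⇒ r_corr(zinc) = 2.479 μm/a
copper: f(T) = +0.126·(T−10) [T≤10 °C] = -1.1592
  sulphur-dioxide contribution → 0.3422 μm/a
  chloride contribution → 0.6373 μm/a
  total first-year rate 0.9795 μm/a
carbon steel: T≤10 °C ⇒ hinge +0.150·(0.8−10) = -1.3800
  sulphur-dioxide contribution → 17.94 μm/a
  chloride contribution → 37.21 μm/a
  ⇒ r_corr(carbon steel) = 55.15 μm/a
Ordering by μm/a: carbon steel (55.1) > zinc (2.48) > copper (0.98)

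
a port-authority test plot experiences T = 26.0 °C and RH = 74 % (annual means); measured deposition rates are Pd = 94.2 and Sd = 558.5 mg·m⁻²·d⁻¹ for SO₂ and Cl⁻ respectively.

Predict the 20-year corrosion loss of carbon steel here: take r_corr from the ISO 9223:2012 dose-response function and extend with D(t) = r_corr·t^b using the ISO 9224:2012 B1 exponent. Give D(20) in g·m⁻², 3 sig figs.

D(20) = 7.61e+03 g·m⁻²

carbon steel: f(T) = -0.054·(T−10) [T>10 °C] = -0.8640
  SO₂ term: 1.77·94.2^0.52·exp(0.02·74-0.8640) = 34.83
  Cl⁻ term: 0.102·558.5^0.62·exp(0.033·74+0.04·26.0) = 167.5
  sum: 34.83 + 167.5 → r_corr = 202.3 μm/a
Long-term exponent b (ISO 9224 Table 2, B1) = 0.523
  D(20) = 202.3 × 20^0.523 = 202.3 × 4.791 = 969.3 μm
  Mass loss = 969.3 μm × 7.85 g/cm³ = 7609 g·m⁻²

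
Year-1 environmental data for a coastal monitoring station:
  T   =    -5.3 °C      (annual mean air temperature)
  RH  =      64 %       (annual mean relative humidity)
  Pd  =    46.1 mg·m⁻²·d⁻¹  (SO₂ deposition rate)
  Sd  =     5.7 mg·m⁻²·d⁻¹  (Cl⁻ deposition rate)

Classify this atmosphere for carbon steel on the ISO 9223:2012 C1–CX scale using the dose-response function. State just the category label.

C2

carbon steel: temperature factor f = +0.150·(-15.3) = -2.2950
  Pd branch = 1.77·Pd^0.52·e^(0.02·RH+f) = 4.702 μm/a
  Cl⁻ term: 0.102·5.7^0.62·exp(0.033·64+0.04·-5.3) = 2.006
  r_corr = 4.702 + 2.006 = 6.708 μm/a
6.71 μm/a falls in (1.3, 25] for carbon steel → category C2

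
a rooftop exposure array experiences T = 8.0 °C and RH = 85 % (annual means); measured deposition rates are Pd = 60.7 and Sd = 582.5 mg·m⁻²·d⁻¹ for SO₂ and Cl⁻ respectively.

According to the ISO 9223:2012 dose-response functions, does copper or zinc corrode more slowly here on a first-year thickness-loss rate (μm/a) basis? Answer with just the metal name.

copper

copper: f(T) = +0.126·(T−10) [T≤10 °C] = -0.2520
  sulphur-dioxide contribution → 1.805 μm/a
  chloride contribution → 1.805 μm/a
  total first-year rate 3.61 μm/a
zinc: temperature factor f = +0.038·(-2.0) = -0.0760
  sulphur-dioxide contribution → 3.633 μm/a
  chloride contribution → 2.57 μm/a
  total first-year rate 6.203 μm/a
Ordering by μm/a: zinc (6.2) > copper (3.61)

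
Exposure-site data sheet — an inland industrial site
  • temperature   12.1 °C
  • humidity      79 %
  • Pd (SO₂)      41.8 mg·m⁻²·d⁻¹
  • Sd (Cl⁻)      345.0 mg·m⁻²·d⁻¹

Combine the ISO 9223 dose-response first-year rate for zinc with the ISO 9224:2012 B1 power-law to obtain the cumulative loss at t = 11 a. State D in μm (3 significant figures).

D(11) = 33.4 μm

zinc: f(T) = -0.071·(T−10) [T>10 °C] = -0.1491
  Pd branch = 0.0129·Pd^0.44·e^(0.046·RH+f) = 2.175 μm/a
  Sd branch = 0.0175·Sd^0.57·e^(0.008·RH+0.085·T) = 2.575 μm/a
  sum: 2.175 + 2.575 → r_corr = 4.749 μm/a
Long-term exponent b (ISO 9224 Table 2, B1) = 0.813
  D(11) = 4.749 × 11^0.813 = 4.749 × 7.025 = 33.36 μm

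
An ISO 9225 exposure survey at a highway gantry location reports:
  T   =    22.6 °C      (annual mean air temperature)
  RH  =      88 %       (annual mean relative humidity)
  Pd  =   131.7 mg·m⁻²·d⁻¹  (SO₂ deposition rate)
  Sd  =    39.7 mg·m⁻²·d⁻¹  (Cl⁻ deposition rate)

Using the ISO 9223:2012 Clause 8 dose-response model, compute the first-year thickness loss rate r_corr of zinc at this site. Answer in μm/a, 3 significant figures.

zinc: f(T) = -0.071·(T−10) [T>10 °C] = -0.8946
  Pd branch = 0.0129·Pd^0.44·e^(0.046·RH+f) = 2.586 μm/a
  Cl⁻ term: 0.0175·39.7^0.57·exp(0.008·88+0.085·22.6) = 1.97
  r_corr = 2.586 + 1.97 = 4.556 μm/a

r_corr = 4.56 μm/a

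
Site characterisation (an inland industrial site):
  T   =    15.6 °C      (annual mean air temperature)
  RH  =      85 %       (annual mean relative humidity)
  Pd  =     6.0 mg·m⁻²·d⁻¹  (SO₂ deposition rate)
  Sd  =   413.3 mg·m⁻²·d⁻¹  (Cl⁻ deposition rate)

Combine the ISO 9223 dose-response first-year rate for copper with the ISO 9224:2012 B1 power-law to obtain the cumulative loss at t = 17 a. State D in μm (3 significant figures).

copper: f(T) = -0.080·(T−10) [T>10 °C] = -0.4480
  SO₂ term: 0.0053·6.0^0.26·exp(0.059·85-0.4480) = 0.8129
  Sd branch = 0.01025·Sd^0.27·e^(0.036·RH+0.049·T) = 2.388 μm/a
  sum: 0.8129 + 2.388 → r_corr = 3.201 μm/a
Power-law: D(17) = r_corr · 17^0.667
  D(17) = 3.201 × 17^0.667 = 3.201 × 6.618 = 21.18 μm

D(17) = 21.2 μm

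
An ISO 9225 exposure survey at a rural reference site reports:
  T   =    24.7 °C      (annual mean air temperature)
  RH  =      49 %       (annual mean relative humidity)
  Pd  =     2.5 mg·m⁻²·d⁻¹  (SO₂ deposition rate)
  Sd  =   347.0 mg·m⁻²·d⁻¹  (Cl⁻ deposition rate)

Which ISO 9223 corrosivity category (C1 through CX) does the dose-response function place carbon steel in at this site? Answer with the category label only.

C4

carbon steel: temperature factor f = -0.054·(14.7) = -0.7938
  SO₂ term: 1.77·2.5^0.52·exp(0.02·49-0.7938) = 3.434
  Sd branch = 0.102·Sd^0.62·e^(0.033·RH+0.04·T) = 51.87 μm/a
  sum: 3.434 + 51.87 → r_corr = 55.31 μm/a
ISO 9223 Table 2 (carbon steel): 50 < 55.3 ≤ 80 μm/a ⇒ C4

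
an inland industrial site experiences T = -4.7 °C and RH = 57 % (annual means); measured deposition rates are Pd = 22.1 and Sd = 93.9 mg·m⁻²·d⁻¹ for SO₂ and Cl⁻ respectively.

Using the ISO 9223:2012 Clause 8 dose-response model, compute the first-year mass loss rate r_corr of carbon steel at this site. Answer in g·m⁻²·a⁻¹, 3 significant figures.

r_corr = 96.7 g·m⁻²·a⁻¹

carbon steel: temperature factor f = +0.150·(-14.7) = -2.2050
  SO₂ term: 1.77·22.1^0.52·exp(0.02·57-2.2050) = 3.052
  Sd branch = 0.102·Sd^0.62·e^(0.033·RH+0.04·T) = 9.266 μm/a
  r_corr = 3.052 + 9.266 = 12.32 μm/a
Convert to mass loss: 12.32 μm/a × 7.85 g/cm³ = 96.7 g·m⁻²·a⁻¹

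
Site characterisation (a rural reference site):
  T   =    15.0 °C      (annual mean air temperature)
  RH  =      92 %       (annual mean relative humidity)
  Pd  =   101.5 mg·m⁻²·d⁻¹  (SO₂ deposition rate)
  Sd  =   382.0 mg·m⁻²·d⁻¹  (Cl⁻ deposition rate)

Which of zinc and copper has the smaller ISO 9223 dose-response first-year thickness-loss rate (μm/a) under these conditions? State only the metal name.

copper

zinc: f(T) = -0.071·(T−10) [T>10 °C] = -0.3550
  sulphur-dioxide contribution → 4.755 μm/a
  chloride contribution → 3.874 μm/a
  ⇒ r_corr(zinc) = 8.63 μm/a
copper: temperature factor f = -0.080·(5.0) = -0.4000
  sulphur-dioxide contribution → 2.689 μm/a
  chloride contribution → 2.921 μm/a
  ⇒ r_corr(copper) = 5.61 μm/a
Ordering by μm/a: zinc (8.63) > copper (5.61)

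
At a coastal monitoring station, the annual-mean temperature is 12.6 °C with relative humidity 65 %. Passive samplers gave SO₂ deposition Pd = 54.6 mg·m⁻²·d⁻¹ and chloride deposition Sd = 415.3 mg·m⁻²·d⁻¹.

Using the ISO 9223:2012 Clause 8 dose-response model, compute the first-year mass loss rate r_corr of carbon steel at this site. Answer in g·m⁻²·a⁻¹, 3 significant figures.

r_corr = 830 g·m⁻²·a⁻¹

carbon steel: f(T) = -0.054·(T−10) [T>10 °C] = -0.1404
  SO₂ term: 1.77·54.6^0.52·exp(0.02·65-0.1404) = 45.18
  Sd branch = 0.102·Sd^0.62·e^(0.033·RH+0.04·T) = 60.59 μm/a
  r_corr = 45.18 + 60.59 = 105.8 μm/a
Convert to mass loss: 105.8 μm/a × 7.85 g/cm³ = 830.3 g·m⁻²·a⁻¹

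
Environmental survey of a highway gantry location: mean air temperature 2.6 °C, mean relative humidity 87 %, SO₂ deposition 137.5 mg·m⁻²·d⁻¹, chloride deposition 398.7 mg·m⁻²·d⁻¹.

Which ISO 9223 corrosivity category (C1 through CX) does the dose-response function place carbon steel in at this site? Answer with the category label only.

carbon steel: temperature factor f = +0.150·(-7.4) = -1.1100
  Pd branch = 1.77·Pd^0.52·e^(0.02·RH+f) = 43 μm/a
  Sd branch = 0.102·Sd^0.62·e^(0.033·RH+0.04·T) = 81.85 μm/a
  sum: 43 + 81.85 → r_corr = 124.9 μm/a
ISO 9223 Table 2 (carbon steel): 80 < 125 ≤ 200 μm/a ⇒ C5

C5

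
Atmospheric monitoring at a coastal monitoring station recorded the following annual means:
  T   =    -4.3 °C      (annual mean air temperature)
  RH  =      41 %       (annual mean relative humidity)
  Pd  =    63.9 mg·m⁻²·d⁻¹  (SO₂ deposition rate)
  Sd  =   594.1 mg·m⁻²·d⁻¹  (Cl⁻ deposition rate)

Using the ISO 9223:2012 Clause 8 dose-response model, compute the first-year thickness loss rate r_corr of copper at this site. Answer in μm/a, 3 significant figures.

copper: temperature factor f = +0.126·(-14.3) = -1.8018
  Pd branch = 0.0053·Pd^0.26·e^(0.059·RH+f) = 0.02896 μm/a
  Cl⁻ term: 0.01025·594.1^0.27·exp(0.036·41+0.049·-4.3) = 0.2038
  r_corr = 0.02896 + 0.2038 = 0.2327 μm/a

r_corr = 0.233 μm/a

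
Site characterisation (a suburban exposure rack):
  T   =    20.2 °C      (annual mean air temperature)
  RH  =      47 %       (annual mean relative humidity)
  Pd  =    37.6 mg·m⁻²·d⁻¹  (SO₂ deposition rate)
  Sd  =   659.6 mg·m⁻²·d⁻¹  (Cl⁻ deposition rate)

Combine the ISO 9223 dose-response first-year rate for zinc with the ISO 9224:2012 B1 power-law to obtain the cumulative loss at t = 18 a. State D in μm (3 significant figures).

D(18) = 63.0 μm

zinc: T>10 °C ⇒ hinge -0.071·(20.2−10) = -0.7242
  sulphur-dioxide contribution → 0.268 μm/a
  chloride contribution → 5.741 μm/a
  ⇒ r_corr(zinc) = 6.009 μm/a
Power-law: D(18) = r_corr · 18^0.813
  D(18) = 6.009 × 18^0.813 = 6.009 × 10.48 = 63 μm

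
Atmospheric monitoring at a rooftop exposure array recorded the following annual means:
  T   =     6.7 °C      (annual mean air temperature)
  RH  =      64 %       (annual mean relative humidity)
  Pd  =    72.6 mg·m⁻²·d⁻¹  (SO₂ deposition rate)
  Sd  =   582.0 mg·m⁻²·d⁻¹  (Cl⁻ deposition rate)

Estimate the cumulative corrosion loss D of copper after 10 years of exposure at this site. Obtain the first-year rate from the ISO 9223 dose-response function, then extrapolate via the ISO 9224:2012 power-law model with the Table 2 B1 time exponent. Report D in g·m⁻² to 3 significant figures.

copper: f(T) = +0.126·(T−10) [T≤10 °C] = -0.4158
  SO₂ term: 0.0053·72.6^0.26·exp(0.059·64-0.4158) = 0.465
  Sd branch = 0.01025·Sd^0.27·e^(0.036·RH+0.049·T) = 0.7951 μm/a
  sum: 0.465 + 0.7951 → r_corr = 1.26 μm/a
Long-term exponent b (ISO 9224 Table 2, B1) = 0.667
  D(10) = 1.26 × 10^0.667 = 1.26 × 4.645 = 5.853 μm
  Mass loss = 5.853 μm × 8.96 g/cm³ = 52.45 g·m⁻²

D(10) = 52.4 g·m⁻²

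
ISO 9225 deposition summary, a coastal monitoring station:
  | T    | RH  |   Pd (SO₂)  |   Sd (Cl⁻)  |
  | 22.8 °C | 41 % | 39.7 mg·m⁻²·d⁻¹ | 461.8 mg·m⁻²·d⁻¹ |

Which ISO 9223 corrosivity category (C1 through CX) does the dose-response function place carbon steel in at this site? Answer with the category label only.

carbon steel: temperature factor f = -0.054·(12.8) = -0.6912
  sulphur-dioxide contribution → 13.65 μm/a
  chloride contribution → 44.08 μm/a
  ⇒ r_corr(carbon steel) = 57.73 μm/a
57.7 μm/a falls in (50, 80] for carbon steel → category C4

C4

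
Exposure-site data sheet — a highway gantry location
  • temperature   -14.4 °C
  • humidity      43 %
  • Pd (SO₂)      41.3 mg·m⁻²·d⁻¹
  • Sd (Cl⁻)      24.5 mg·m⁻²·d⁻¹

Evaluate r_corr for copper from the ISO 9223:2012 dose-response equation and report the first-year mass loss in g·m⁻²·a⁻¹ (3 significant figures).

r_corr = 0.579 g·m⁻²·a⁻¹

copper: f(T) = +0.126·(T−10) [T≤10 °C] = -3.0744
  Pd branch = 0.0053·Pd^0.26·e^(0.059·RH+f) = 0.008148 μm/a
  Cl⁻ term: 0.01025·24.5^0.27·exp(0.036·43+0.049·-14.4) = 0.05645
  r_corr = 0.008148 + 0.05645 = 0.0646 μm/a
Convert to mass loss: 0.0646 μm/a × 8.96 g/cm³ = 0.5788 g·m⁻²·a⁻¹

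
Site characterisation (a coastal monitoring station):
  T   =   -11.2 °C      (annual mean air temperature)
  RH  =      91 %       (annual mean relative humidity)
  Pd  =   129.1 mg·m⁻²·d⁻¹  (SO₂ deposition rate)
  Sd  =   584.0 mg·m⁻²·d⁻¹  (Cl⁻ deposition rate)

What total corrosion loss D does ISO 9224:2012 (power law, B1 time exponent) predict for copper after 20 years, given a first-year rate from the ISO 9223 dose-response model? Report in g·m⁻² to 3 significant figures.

copper: f(T) = +0.126·(T−10) [T≤10 °C] = -2.6712
  sulphur-dioxide contribution → 0.2785 μm/a
  chloride contribution → 0.8751 μm/a
  total first-year rate 1.154 μm/a
Power-law: D(20) = r_corr · 20^0.667
  D(20) = 1.154 × 20^0.667 = 1.154 × 7.375 = 8.508 μm
  Mass loss = 8.508 μm × 8.96 g/cm³ = 76.23 g·m⁻²

D(20) = 76.2 g·m⁻²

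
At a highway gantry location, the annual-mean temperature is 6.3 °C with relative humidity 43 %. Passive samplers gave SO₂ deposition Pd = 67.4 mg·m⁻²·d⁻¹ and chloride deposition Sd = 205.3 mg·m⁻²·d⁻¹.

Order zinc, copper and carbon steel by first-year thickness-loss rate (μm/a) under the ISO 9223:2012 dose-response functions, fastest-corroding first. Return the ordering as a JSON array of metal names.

["carbon steel", "zinc", "copper"]

zinc: temperature factor f = +0.038·(-3.7) = -0.1406
  Pd branch = 0.0129·Pd^0.44·e^(0.046·RH+f) = 0.5166 μm/a
  Sd branch = 0.0175·Sd^0.57·e^(0.008·RH+0.085·T) = 0.8771 μm/a
  r_corr = 0.5166 + 0.8771 = 1.394 μm/a
copper: f(T) = +0.126·(T−10) [T≤10 °C] = -0.4662
  Pd branch = 0.0053·Pd^0.26·e^(0.059·RH+f) = 0.1256 μm/a
  Sd branch = 0.01025·Sd^0.27·e^(0.036·RH+0.049·T) = 0.2763 μm/a
  sum: 0.1256 + 0.2763 → r_corr = 0.4019 μm/a
carbon steel: temperature factor f = +0.150·(-3.7) = -0.5550
  SO₂ term: 1.77·67.4^0.52·exp(0.02·43-0.5550) = 21.45
  Sd branch = 0.102·Sd^0.62·e^(0.033·RH+0.04·T) = 14.72 μm/a
  r_corr = 21.45 + 14.72 = 36.17 μm/a
Ordering by μm/a: carbon steel (36.2) > zinc (1.39) > copper (0.402)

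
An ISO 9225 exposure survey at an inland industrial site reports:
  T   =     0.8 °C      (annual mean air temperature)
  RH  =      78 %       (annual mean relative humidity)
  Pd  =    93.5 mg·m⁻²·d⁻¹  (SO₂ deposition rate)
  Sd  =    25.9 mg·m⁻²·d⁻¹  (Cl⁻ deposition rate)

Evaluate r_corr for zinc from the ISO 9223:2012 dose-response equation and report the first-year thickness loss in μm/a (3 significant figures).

r_corr = 2.65 μm/a

zinc: temperature factor f = +0.038·(-9.2) = -0.3496
  Pd branch = 0.0129·Pd^0.44·e^(0.046·RH+f) = 2.422 μm/a
  Cl⁻ term: 0.0175·25.9^0.57·exp(0.008·78+0.085·0.8) = 0.2234
  r_corr = 2.422 + 0.2234 = 2.645 μm/a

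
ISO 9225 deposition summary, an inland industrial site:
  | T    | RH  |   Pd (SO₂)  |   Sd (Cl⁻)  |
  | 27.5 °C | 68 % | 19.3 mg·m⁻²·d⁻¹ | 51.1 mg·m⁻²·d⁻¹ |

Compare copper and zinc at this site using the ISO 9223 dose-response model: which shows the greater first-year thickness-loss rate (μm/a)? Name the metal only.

copper: T>10 °C ⇒ hinge -0.080·(27.5−10) = -1.4000
  Pd branch = 0.0053·Pd^0.26·e^(0.059·RH+f) = 0.1559 μm/a
  Cl⁻ term: 0.01025·51.1^0.27·exp(0.036·68+0.049·27.5) = 1.319
  r_corr = 0.1559 + 1.319 = 1.475 μm/a
zinc: f(T) = -0.071·(T−10) [T>10 °C] = -1.2425
  Pd branch = 0.0129·Pd^0.44·e^(0.046·RH+f) = 0.3127 μm/a
  Sd branch = 0.0175·Sd^0.57·e^(0.008·RH+0.085·T) = 2.939 μm/a
  r_corr = 0.3127 + 2.939 = 3.252 μm/a
Ordering by μm/a: zinc (3.25) > copper (1.48)

zinc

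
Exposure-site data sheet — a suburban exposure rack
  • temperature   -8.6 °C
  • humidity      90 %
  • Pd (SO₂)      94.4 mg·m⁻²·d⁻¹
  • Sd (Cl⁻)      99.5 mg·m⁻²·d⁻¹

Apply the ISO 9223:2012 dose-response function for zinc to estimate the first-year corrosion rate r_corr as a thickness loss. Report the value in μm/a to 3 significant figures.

zinc: temperature factor f = +0.038·(-18.6) = -0.7068
  Pd branch = 0.0129·Pd^0.44·e^(0.046·RH+f) = 2.955 μm/a
  Cl⁻ term: 0.0175·99.5^0.57·exp(0.008·90+0.085·-8.6) = 0.2382
  sum: 2.955 + 0.2382 → r_corr = 3.194 μm/a

r_corr = 3.19 μm/a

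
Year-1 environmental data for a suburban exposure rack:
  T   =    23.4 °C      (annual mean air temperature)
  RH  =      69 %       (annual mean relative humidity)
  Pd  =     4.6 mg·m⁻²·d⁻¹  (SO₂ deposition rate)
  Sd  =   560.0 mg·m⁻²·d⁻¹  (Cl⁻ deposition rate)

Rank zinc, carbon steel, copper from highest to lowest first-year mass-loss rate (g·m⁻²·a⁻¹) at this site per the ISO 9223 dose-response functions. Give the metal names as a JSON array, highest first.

zinc: T>10 °C ⇒ hinge -0.071·(23.4−10) = -0.9514
  sulphur-dioxide contribution → 0.2331 μm/a
  chloride contribution → 8.186 μm/a
  ⇒ r_corr(zinc) = 8.419 μm/a
  mass loss = 8.419 μm/a × 7.14 g/cm³ = 60.11 g·m⁻²·a⁻¹
carbon steel: f(T) = -0.054·(T−10) [T>10 °C] = -0.7236
  sulphur-dioxide contribution → 7.545 μm/a
  chloride contribution → 128.2 μm/a
  ⇒ r_corr(carbon steel) = 135.7 μm/a
  mass loss = 135.7 μm/a × 7.85 g/cm³ = 1066 g·m⁻²·a⁻¹
copper: f(T) = -0.080·(T−10) [T>10 °C] = -1.0720
  sulphur-dioxide contribution → 0.1581 μm/a
  chloride contribution → 2.135 μm/a
  ⇒ r_corr(copper) = 2.294 μm/a
  mass loss = 2.294 μm/a × 8.96 g/cm³ = 20.55 g·m⁻²·a⁻¹
Ordering by g·m⁻²·a⁻¹: carbon steel (1070) > zinc (60.1) > copper (20.6)

["carbon steel", "zinc", "copper"]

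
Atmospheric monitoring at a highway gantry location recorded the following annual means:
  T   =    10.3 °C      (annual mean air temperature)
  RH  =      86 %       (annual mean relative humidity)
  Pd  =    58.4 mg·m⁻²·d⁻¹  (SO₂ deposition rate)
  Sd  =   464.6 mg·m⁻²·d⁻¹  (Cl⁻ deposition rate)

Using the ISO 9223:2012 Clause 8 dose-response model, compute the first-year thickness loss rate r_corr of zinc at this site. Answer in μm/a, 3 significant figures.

r_corr = 6.72 μm/a

zinc: temperature factor f = -0.071·(0.3) = -0.0213
  sulphur-dioxide contribution → 3.95 μm/a
  chloride contribution → 2.769 μm/a
  total first-year rate 6.719 μm/a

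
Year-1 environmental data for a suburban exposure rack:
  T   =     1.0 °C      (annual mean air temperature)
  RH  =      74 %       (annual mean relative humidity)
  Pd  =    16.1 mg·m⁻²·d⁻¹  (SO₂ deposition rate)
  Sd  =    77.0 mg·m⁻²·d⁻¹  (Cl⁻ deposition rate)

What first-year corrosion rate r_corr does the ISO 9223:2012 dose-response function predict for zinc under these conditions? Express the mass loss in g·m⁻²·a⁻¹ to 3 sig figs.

zinc: T≤10 °C ⇒ hinge +0.038·(1.0−10) = -0.3420
  sulphur-dioxide contribution → 0.9363 μm/a
  chloride contribution → 0.4096 μm/a
  total first-year rate 1.346 μm/a
Convert to mass loss: 1.346 μm/a × 7.14 g/cm³ = 9.61 g·m⁻²·a⁻¹

r_corr = 9.61 g·m⁻²·a⁻¹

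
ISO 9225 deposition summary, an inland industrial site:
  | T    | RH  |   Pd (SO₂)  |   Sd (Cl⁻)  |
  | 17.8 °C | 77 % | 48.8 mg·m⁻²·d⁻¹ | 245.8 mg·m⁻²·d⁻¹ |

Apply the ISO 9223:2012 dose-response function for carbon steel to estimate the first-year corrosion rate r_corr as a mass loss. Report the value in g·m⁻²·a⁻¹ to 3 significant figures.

carbon steel: temperature factor f = -0.054·(7.8) = -0.4212
  sulphur-dioxide contribution → 40.91 μm/a
  chloride contribution → 80.08 μm/a
  ⇒ r_corr(carbon steel) = 121 μm/a
Convert to mass loss: 121 μm/a × 7.85 g/cm³ = 949.8 g·m⁻²·a⁻¹

r_corr = 950 g·m⁻²·a⁻¹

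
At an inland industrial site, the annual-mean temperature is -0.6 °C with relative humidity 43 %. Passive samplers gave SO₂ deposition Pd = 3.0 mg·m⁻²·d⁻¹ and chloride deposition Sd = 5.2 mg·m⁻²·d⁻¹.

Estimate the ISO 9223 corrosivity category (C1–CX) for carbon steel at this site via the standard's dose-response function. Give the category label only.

C2

carbon steel: f(T) = +0.150·(T−10) [T≤10 °C] = -1.5900
  Pd branch = 1.77·Pd^0.52·e^(0.02·RH+f) = 1.51 μm/a
  Cl⁻ term: 0.102·5.2^0.62·exp(0.033·43+0.04·-0.6) = 1.144
  sum: 1.51 + 1.144 → r_corr = 2.654 μm/a
2.65 μm/a falls in (1.3, 25] for carbon steel → category C2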